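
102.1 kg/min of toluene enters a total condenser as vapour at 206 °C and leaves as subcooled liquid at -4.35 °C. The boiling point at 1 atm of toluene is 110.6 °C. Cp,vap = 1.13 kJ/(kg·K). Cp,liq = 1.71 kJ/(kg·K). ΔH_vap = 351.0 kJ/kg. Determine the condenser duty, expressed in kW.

Q_c = 1120 kW

vapour 206→110.6 °C: -107.8 kJ/kg
condensation at 110.6 °C: -351 kJ/kg
liquid 110.6→-4.35 °C: -196.56 kJ/kg
Δh = -107.8 + -351 + -196.56 = -655.37 kJ/kg
Q = ṁ·Δh = 102.1 kg/min × -655.37 kJ/kg = -66913 kJ/min
|Q| = 1115.2 kW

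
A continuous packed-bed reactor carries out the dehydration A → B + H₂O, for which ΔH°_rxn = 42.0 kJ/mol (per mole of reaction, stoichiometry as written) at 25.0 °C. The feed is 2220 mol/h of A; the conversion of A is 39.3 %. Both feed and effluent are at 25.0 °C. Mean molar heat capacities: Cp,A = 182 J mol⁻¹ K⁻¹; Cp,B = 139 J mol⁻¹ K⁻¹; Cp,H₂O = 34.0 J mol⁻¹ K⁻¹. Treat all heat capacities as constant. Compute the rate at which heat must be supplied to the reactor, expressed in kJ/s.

Extent of reaction ξ = 0.393 × 2220 = 872.46 mol/h
Reaction term: ξ·ΔH°_rxn = 872.46 × 42.0 = 36643 kJ/h
Q = ΔH = 36643 kJ/h = 10.179 kW
Heat supplied = 10.179 kJ/s

Q_in = 10.2 kJ/s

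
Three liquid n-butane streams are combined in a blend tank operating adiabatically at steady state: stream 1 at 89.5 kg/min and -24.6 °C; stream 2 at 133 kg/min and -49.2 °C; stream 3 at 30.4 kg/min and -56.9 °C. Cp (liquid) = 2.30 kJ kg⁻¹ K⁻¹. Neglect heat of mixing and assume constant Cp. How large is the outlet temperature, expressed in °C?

No heat crosses the boundary, so H_out = H_in.
T_out = Σ ṁᵢCp,ᵢTᵢ / Σ ṁᵢCp,ᵢ
      = -24093 / 581.67 = -41.42 °C

T_out = -41.4 °C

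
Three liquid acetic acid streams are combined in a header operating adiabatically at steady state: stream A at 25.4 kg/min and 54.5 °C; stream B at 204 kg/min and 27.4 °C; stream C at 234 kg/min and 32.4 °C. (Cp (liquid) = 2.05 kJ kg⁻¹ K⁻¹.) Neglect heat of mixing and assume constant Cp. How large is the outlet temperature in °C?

Adiabatic, steady state ⇒ Σ ṁᵢCp,ᵢ(T_out − Tᵢ) = 0
T_out = Σ ṁᵢCp,ᵢTᵢ / Σ ṁᵢCp,ᵢ
      = 29839 / 949.97 = 31.41 °C

T_out = 31.4 °C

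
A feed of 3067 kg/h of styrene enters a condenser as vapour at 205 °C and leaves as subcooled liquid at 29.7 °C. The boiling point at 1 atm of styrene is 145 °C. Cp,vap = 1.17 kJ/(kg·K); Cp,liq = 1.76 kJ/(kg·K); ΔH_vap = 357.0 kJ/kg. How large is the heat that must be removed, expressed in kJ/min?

Q_c = 32200 kJ/min

vapour 205→145 °C: -70.2 kJ/kg
condensation at 145 °C: -357 kJ/kg
liquid 145→29.7 °C: -202.93 kJ/kg
Δh = -70.2 + -357 + -202.93 = -630.13 kJ/kg
Q = ṁ·Δh = 3067 kg/h × -630.13 kJ/kg = -1.9326e+06 kJ/h
|Q| = 536.83 kW = 32210 kJ/min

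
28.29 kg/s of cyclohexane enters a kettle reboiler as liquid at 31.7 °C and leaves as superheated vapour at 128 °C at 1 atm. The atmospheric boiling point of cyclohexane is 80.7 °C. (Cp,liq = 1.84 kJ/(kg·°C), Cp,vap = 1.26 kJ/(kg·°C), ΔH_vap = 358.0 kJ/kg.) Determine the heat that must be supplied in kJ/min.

liquid 31.7→80.7 °C: 90.16 kJ/kg
vaporisation at 80.7 °C: 358 kJ/kg
vapour 80.7→128 °C: 59.598 kJ/kg
Δh = 90.16 + 358 + 59.598 = 507.76 kJ/kg
Q = ṁ·Δh = 28.29 kg/s × 507.76 kJ/kg = 14364 kJ/s
|Q| = 14364 kW = 861870 kJ/min

Q = 862000 kJ/min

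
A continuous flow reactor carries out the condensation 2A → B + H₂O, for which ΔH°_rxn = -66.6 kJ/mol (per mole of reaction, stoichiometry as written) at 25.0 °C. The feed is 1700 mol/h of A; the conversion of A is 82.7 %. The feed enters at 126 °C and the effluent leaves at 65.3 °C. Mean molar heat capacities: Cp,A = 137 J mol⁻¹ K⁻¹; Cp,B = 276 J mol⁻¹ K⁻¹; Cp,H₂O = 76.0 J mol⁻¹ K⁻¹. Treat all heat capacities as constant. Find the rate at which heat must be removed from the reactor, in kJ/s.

Q_out = 16.3 kJ/s

Extent of reaction ξ = 0.827 × 1700 / 2 = 702.95 mol/h
Reaction term: ξ·ΔH°_rxn = 702.95 × -66.6 = -46816 kJ/h
Sensible, feed 126→25 °C: -23523 kJ/h
Outlet flows (mol/h): A 294.1, B 702.95, H₂O 702.95
Sensible, products 25→65.3 °C: 11596 kJ/h
Q = ΔH = -58744 kJ/h = -16.318 kW
Heat removed = 16.318 kJ/s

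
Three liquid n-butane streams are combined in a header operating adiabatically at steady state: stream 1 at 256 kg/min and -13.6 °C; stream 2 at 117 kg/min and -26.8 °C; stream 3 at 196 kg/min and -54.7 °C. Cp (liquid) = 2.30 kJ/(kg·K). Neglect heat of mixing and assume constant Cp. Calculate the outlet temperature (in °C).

T_out = -30.5 °C

No heat crosses the boundary, so H_out = H_in.
Σ ṁᵢCp,ᵢTᵢ = 256×2.30×-13.6 + 117×2.30×-26.8 + 196×2.30×-54.7 = -39878
Σ ṁᵢCp,ᵢ = 256×2.30 + 117×2.30 + 196×2.30 = 1308.7
T_out = -39878 / 1308.7 = -30.472 °C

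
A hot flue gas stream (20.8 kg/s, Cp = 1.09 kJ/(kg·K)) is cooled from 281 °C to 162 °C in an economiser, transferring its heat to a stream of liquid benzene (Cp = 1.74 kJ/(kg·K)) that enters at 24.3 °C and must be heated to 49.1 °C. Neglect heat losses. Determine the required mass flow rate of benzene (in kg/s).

Heat released by hot stream: Q = 20.8 × 1.09 × (281 − 162) = 2698 kJ/s
Energy balance on cold side (adiabatic exchanger): Q = ṁ_c·Cp_c·(T_c,out − T_c,in)
ṁ_c = 2698 / [1.74 × (49.1 − 24.3)] = 62.522 kg/s

ṁ_c = 62.5 kg/s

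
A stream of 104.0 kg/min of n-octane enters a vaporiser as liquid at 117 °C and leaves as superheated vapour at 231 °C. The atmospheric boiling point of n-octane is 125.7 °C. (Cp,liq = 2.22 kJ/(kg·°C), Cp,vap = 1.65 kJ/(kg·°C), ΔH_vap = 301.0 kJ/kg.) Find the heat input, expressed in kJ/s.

liquid 117→125.7 °C: 19.314 kJ/kg
vaporisation at 125.7 °C: 301 kJ/kg
vapour 125.7→231 °C: 173.74 kJ/kg
Δh = 19.314 + 301 + 173.74 = 494.06 kJ/kg
Q = ṁ·Δh = 104.0 kg/min × 494.06 kJ/kg = 51382 kJ/min
|Q| = 856.37 kW

Q = 856 kJ/s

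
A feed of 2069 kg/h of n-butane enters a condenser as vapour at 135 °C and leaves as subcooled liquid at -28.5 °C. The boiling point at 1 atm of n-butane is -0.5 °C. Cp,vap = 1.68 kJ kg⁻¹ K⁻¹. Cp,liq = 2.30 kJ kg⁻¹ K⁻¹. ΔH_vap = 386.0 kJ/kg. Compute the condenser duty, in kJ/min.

Q_c = 23400 kJ/min

vapour 135→-0.5 °C: -227.64 kJ/kg
condensation at -0.5 °C: -386 kJ/kg
liquid -0.5→-28.5 °C: -64.4 kJ/kg
Δh = -227.64 + -386 + -64.4 = -678.04 kJ/kg
Q = ṁ·Δh = 2069 kg/h × -678.04 kJ/kg = -1.4029e+06 kJ/h
|Q| = 389.68 kW = 23381 kJ/min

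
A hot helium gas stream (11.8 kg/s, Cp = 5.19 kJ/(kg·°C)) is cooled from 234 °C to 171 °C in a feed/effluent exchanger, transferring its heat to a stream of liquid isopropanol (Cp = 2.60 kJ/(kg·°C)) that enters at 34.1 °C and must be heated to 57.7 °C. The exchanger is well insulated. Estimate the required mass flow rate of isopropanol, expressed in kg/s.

ṁ_c = 62.9 kg/s

Heat released by hot stream: Q = 11.8 × 5.19 × (234 − 171) = 3858.2 kJ/s
Energy balance on cold side (adiabatic exchanger): Q = ṁ_c·Cp_c·(T_c,out − T_c,in)
ṁ_c = 3858.2 / [2.60 × (57.7 − 34.1)] = 62.879 kg/s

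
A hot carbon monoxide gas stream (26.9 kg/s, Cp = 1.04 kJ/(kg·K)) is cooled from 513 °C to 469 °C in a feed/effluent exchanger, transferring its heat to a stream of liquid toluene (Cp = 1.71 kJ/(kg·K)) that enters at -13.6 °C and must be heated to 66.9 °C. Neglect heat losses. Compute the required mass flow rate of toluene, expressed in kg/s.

ṁ_c = 8.94 kg/s

Heat released by hot stream: Q = 26.9 × 1.04 × (513 − 469) = 1230.9 kJ/s
Energy balance on cold side (adiabatic exchanger): Q = ṁ_c·Cp_c·(T_c,out − T_c,in)
ṁ_c = 1230.9 / [1.71 × (66.9 − -13.6)] = 8.9422 kg/s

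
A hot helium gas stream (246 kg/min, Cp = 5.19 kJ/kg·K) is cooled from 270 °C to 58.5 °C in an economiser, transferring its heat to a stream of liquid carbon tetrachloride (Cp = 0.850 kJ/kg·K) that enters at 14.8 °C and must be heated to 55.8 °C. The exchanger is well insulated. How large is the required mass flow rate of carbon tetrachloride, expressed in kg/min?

ṁ_c = 7750 kg/min

Heat released by hot stream: Q = 246 × 5.19 × (270 − 58.5) = 270030 kJ/min
Energy balance on cold side (adiabatic exchanger): Q = ṁ_c·Cp_c·(T_c,out − T_c,in)
ṁ_c = 270030 / [0.850 × (55.8 − 14.8)] = 7748.4 kg/min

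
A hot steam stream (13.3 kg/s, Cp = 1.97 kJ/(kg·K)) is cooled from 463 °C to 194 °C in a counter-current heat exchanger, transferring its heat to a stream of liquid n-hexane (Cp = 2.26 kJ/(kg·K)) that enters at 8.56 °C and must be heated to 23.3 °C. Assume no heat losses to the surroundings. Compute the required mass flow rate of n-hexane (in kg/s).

Heat released by hot stream: Q = 13.3 × 1.97 × (463 − 194) = 7048.1 kJ/s
Energy balance on cold side (adiabatic exchanger): Q = ṁ_c·Cp_c·(T_c,out − T_c,in)
ṁ_c = 7048.1 / [2.26 × (23.3 − 8.56)] = 211.57 kg/s

ṁ_c = 212 kg/s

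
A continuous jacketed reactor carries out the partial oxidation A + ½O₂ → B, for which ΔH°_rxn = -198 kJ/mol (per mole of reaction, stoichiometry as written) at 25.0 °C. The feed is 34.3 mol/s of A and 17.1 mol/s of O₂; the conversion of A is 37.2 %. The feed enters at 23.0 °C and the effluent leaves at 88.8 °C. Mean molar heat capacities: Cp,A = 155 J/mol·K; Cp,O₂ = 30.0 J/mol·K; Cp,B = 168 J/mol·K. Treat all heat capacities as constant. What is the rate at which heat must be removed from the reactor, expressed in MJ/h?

Q_out = 7720 MJ/h

Extent of reaction ξ = 0.372 × 34.3 = 12.76 mol/s
Reaction term: ξ·ΔH°_rxn = 12.76 × -198 = -2526.4 kJ/s
Sensible, feed 23.0→25 °C: 11.659 kJ/s
Outlet flows (mol/s): A 21.54, O₂ 10.72, B 12.76
Sensible, products 25→88.8 °C: 370.29 kJ/s
Q = ΔH = -2144.4 kJ/s = -2144.4 kW
Heat removed = 7720 MJ/h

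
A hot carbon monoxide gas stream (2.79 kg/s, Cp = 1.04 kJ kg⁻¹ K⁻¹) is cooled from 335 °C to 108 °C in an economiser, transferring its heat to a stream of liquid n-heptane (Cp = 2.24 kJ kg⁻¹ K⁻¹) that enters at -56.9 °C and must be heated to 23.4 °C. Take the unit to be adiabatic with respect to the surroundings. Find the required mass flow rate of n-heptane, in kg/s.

Heat released by hot stream: Q = 2.79 × 1.04 × (335 − 108) = 658.66 kJ/s
Energy balance on cold side (adiabatic exchanger): Q = ṁ_c·Cp_c·(T_c,out − T_c,in)
ṁ_c = 658.66 / [2.24 × (23.4 − -56.9)] = 3.6618 kg/s

ṁ_c = 3.66 kg/s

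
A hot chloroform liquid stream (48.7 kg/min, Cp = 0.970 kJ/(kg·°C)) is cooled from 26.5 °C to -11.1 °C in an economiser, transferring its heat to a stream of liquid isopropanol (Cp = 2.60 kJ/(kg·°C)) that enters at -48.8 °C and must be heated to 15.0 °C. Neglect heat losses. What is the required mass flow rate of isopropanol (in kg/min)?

ṁ_c = 10.7 kg/min

Heat released by hot stream: Q = 48.7 × 0.970 × (26.5 − -11.1) = 1776.2 kJ/min
Energy balance on cold side (adiabatic exchanger): Q = ṁ_c·Cp_c·(T_c,out − T_c,in)
ṁ_c = 1776.2 / [2.60 × (15.0 − -48.8)] = 10.708 kg/min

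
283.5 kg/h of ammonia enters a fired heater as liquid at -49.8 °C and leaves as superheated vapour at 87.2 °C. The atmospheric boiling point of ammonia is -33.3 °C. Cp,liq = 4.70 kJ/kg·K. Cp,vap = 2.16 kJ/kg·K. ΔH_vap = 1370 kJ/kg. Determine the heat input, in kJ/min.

Q = 8070 kJ/min

liquid -49.8→-33.3 °C: 77.55 kJ/kg
vaporisation at -33.3 °C: 1370 kJ/kg
vapour -33.3→87.2 °C: 260.28 kJ/kg
Δh = 77.55 + 1370 + 260.28 = 1707.8 kJ/kg
Q = ṁ·Δh = 283.5 kg/h × 1707.8 kJ/kg = 484170 kJ/h
|Q| = 134.49 kW = 8069.5 kJ/min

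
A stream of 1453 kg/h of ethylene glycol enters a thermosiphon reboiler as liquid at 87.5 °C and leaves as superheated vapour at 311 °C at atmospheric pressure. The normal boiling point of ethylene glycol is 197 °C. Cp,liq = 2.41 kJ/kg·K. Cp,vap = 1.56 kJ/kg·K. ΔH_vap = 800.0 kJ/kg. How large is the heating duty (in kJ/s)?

Q = 501 kJ/s

liquid 87.5→197 °C: 263.9 kJ/kg
vaporisation at 197 °C: 800 kJ/kg
vapour 197→311 °C: 177.84 kJ/kg
Δh = 263.9 + 800 + 177.84 = 1241.7 kJ/kg
Q = ṁ·Δh = 1453 kg/h × 1241.7 kJ/kg = 1.8042e+06 kJ/h
|Q| = 501.18 kW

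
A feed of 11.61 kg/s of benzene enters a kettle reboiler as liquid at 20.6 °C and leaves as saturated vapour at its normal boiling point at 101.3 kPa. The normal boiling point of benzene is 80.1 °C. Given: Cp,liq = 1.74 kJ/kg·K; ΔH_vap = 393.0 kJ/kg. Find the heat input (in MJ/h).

Q = 20800 MJ/h

liquid 20.6→80.1 °C: 103.53 kJ/kg
vaporisation at 80.1 °C: 393 kJ/kg
Δh = 103.53 + 393 = 496.53 kJ/kg
Q = ṁ·Δh = 11.61 kg/s × 496.53 kJ/kg = 5764.7 kJ/s
|Q| = 5764.7 kW = 20753 MJ/h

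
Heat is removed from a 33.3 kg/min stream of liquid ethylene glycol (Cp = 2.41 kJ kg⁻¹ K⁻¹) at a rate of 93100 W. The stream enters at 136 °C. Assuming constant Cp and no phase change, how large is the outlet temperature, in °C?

T_out = 66.4 °C

Q = 93100 W = 5586 kJ/min
ΔT = Q/(ṁ·Cp) = 5586/(33.3×2.41) = 69.605 K
T_out = 136 − 69.605 = 66.395 °C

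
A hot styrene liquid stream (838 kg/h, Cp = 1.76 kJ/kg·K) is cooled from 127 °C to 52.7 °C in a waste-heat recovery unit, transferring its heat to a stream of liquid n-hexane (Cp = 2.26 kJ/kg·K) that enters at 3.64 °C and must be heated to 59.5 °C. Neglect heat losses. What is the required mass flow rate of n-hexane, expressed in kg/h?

ṁ_c = 868 kg/h

Heat released by hot stream: Q = 838 × 1.76 × (127 − 52.7) = 109580 kJ/h
Energy balance on cold side (adiabatic exchanger): Q = ṁ_c·Cp_c·(T_c,out − T_c,in)
ṁ_c = 109580 / [2.26 × (59.5 − 3.64)] = 868.03 kg/h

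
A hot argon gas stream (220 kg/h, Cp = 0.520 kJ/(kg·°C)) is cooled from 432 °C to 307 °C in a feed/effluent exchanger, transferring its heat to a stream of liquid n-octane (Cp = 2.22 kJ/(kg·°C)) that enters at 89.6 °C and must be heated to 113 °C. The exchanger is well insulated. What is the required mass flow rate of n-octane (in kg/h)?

Heat released by hot stream: Q = 220 × 0.520 × (432 − 307) = 14300 kJ/h
Energy balance on cold side (adiabatic exchanger): Q = ṁ_c·Cp_c·(T_c,out − T_c,in)
ṁ_c = 14300 / [2.22 × (113 − 89.6)] = 275.28 kg/h

ṁ_c = 275 kg/h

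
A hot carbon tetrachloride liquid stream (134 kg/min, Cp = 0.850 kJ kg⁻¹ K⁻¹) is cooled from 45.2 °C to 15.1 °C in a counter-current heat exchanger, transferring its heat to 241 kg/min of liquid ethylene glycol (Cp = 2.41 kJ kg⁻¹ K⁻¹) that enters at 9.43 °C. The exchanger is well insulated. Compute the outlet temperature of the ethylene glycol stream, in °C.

T_c,out = 15.3 °C

Heat released by hot stream: Q = 134 × 0.850 × (45.2 − 15.1) = 3428.4 kJ/min
Energy balance on cold side (adiabatic exchanger): Q = ṁ_c·Cp_c·(T_c,out − T_c,in)
T_c,out = 9.43 + 3428.4/(241 × 2.41) = 15.333 °C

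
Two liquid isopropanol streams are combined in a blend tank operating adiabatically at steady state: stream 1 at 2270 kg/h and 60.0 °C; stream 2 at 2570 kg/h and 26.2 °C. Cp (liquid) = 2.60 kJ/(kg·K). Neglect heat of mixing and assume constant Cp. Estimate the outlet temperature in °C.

Energy balance with Q = 0: Σ ṁᵢCp,ᵢ(T_out − Tᵢ) = 0
Σ ṁᵢCp,ᵢTᵢ = 2270×2.60×60.0 + 2570×2.60×26.2 = 529190
Σ ṁᵢCp,ᵢ = 2270×2.60 + 2570×2.60 = 12584
T_out = 529190 / 12584 = 42.052 °C

T_out = 42.1 °C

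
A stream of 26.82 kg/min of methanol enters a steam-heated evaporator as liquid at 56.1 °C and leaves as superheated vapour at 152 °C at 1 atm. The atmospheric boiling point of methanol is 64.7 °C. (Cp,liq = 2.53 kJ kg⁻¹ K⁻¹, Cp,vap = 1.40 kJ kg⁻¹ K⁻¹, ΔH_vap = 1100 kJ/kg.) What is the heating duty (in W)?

Q = 556000 W

liquid 56.1→64.7 °C: 21.758 kJ/kg
vaporisation at 64.7 °C: 1100 kJ/kg
vapour 64.7→152 °C: 122.22 kJ/kg
Δh = 21.758 + 1100 + 122.22 = 1244 kJ/kg
Q = ṁ·Δh = 26.82 kg/min × 1244 kJ/kg = 33363 kJ/min
|Q| = 556.06 kW = 556060 W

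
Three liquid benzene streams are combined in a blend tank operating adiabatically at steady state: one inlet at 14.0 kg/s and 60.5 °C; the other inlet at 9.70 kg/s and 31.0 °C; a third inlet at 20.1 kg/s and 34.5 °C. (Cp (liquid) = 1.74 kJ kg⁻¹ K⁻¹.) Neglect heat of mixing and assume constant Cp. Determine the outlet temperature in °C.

No heat crosses the boundary, so H_out = H_in.
T_out = Σ ṁᵢCp,ᵢTᵢ / Σ ṁᵢCp,ᵢ
      = 3203.6 / 76.212 = 42.035 °C

T_out = 42.0 °C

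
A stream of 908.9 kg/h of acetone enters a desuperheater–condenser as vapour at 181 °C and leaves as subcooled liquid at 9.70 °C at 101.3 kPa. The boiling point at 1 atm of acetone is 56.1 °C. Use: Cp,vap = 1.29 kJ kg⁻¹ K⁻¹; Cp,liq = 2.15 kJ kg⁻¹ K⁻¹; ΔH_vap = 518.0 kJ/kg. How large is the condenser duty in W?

vapour 181→56.1 °C: -161.12 kJ/kg
condensation at 56.1 °C: -518 kJ/kg
liquid 56.1→9.70 °C: -99.76 kJ/kg
Δh = -161.12 + -518 + -99.76 = -778.88 kJ/kg
Q = ṁ·Δh = 908.9 kg/h × -778.88 kJ/kg = -707920 kJ/h
|Q| = 196.65 kW = 196650 W

Q_c = 197000 W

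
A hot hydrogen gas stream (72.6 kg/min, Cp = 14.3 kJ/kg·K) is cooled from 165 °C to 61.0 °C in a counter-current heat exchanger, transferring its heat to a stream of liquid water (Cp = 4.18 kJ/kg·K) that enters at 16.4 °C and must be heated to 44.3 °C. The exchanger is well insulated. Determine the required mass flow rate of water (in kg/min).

ṁ_c = 926 kg/min

Heat released by hot stream: Q = 72.6 × 14.3 × (165 − 61.0) = 107970 kJ/min
Energy balance on cold side (adiabatic exchanger): Q = ṁ_c·Cp_c·(T_c,out − T_c,in)
ṁ_c = 107970 / [4.18 × (44.3 − 16.4)] = 925.82 kg/min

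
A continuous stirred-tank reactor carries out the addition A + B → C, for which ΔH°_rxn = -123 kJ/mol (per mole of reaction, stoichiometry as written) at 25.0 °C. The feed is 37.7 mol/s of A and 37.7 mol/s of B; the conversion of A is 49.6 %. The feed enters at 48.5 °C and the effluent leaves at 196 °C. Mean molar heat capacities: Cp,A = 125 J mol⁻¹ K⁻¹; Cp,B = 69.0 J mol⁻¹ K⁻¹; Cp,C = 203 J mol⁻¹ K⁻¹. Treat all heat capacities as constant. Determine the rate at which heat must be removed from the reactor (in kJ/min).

Extent of reaction ξ = 0.496 × 37.7 = 18.699 mol/s
Reaction term: ξ·ΔH°_rxn = 18.699 × -123 = -2300 kJ/s
Sensible, feed 48.5→25 °C: -171.87 kJ/s
Outlet flows (mol/s): A 19.001, B 19.001, C 18.699
Sensible, products 25→196 °C: 1279.4 kJ/s
Q = ΔH = -1192.4 kJ/s = -1192.4 kW
Heat removed = 71546 kJ/min

Q_out = 71500 kJ/min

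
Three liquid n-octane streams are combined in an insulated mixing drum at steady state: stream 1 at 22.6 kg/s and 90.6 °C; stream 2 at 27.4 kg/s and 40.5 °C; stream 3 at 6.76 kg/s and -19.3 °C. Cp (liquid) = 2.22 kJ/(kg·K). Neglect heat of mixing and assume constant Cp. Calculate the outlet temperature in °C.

T_out = 53.3 °C

No heat crosses the boundary, so H_out = H_in.
Σ ṁᵢCp,ᵢTᵢ = 22.6×2.22×90.6 + 27.4×2.22×40.5 + 6.76×2.22×-19.3 = 6719.5
Σ ṁᵢCp,ᵢ = 22.6×2.22 + 27.4×2.22 + 6.76×2.22 = 126.01
T_out = 6719.5 / 126.01 = 53.326 °C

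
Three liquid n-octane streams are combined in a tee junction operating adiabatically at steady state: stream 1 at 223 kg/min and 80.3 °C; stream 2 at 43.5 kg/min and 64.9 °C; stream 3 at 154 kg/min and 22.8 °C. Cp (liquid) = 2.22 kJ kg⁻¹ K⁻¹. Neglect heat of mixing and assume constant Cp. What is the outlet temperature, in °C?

T_out = 57.6 °C

Adiabatic, steady state ⇒ Σ ṁᵢCp,ᵢ(T_out − Tᵢ) = 0
T_out = Σ ṁᵢCp,ᵢTᵢ / Σ ṁᵢCp,ᵢ
      = 53816 / 933.51 = 57.649 °C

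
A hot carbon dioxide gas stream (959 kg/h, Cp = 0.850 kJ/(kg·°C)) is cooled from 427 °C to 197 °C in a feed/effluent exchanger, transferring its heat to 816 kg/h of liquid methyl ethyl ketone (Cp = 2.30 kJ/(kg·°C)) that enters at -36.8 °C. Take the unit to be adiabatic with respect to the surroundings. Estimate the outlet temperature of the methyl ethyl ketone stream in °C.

T_c,out = 63.1 °C

Heat released by hot stream: Q = 959 × 0.850 × (427 − 197) = 187480 kJ/h
Energy balance on cold side (adiabatic exchanger): Q = ṁ_c·Cp_c·(T_c,out − T_c,in)
T_c,out = -36.8 + 187480/(816 × 2.30) = 63.096 °C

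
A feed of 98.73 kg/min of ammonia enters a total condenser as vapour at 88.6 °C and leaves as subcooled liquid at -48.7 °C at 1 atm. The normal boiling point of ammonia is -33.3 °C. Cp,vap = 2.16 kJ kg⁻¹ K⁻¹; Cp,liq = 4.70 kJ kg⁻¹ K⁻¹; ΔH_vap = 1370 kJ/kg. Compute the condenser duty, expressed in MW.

Q_c = 2.81 MW

vapour 88.6→-33.3 °C: -263.3 kJ/kg
condensation at -33.3 °C: -1370 kJ/kg
liquid -33.3→-48.7 °C: -72.38 kJ/kg
Δh = -263.3 + -1370 + -72.38 = -1705.7 kJ/kg
Q = ṁ·Δh = 98.73 kg/min × -1705.7 kJ/kg = -168400 kJ/min
|Q| = 2806.7 kW = 2.8067 MW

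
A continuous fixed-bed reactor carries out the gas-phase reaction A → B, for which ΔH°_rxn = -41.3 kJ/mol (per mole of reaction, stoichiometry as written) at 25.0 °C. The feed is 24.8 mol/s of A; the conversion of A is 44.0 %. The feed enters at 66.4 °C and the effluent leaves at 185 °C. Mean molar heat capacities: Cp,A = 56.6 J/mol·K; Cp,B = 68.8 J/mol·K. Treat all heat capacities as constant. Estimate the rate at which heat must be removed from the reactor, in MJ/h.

Q_out = 946 MJ/h

Extent of reaction ξ = 0.440 × 24.8 = 10.912 mol/s
Reaction term: ξ·ΔH°_rxn = 10.912 × -41.3 = -450.67 kJ/s
Sensible, feed 66.4→25 °C: -58.112 kJ/s
Outlet flows (mol/s): A 13.888, B 10.912
Sensible, products 25→185 °C: 245.89 kJ/s
Q = ΔH = -262.89 kJ/s = -262.89 kW
Heat removed = 946.4 MJ/h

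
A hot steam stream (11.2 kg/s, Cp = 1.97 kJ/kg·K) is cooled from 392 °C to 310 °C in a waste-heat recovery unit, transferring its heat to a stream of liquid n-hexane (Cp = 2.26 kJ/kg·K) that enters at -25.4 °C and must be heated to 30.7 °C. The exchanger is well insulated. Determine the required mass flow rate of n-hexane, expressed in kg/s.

Heat released by hot stream: Q = 11.2 × 1.97 × (392 − 310) = 1809.2 kJ/s
Energy balance on cold side (adiabatic exchanger): Q = ṁ_c·Cp_c·(T_c,out − T_c,in)
ṁ_c = 1809.2 / [2.26 × (30.7 − -25.4)] = 14.27 kg/s

ṁ_c = 14.3 kg/s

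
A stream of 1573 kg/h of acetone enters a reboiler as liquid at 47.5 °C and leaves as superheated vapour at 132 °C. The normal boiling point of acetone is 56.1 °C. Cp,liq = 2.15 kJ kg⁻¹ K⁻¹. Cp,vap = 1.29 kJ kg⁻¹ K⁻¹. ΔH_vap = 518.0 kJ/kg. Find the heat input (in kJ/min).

Q = 16600 kJ/min

liquid 47.5→56.1 °C: 18.49 kJ/kg
vaporisation at 56.1 °C: 518 kJ/kg
vapour 56.1→132 °C: 97.911 kJ/kg
Δh = 18.49 + 518 + 97.911 = 634.4 kJ/kg
Q = ṁ·Δh = 1573 kg/h × 634.4 kJ/kg = 997910 kJ/h
|Q| = 277.2 kW = 16632 kJ/min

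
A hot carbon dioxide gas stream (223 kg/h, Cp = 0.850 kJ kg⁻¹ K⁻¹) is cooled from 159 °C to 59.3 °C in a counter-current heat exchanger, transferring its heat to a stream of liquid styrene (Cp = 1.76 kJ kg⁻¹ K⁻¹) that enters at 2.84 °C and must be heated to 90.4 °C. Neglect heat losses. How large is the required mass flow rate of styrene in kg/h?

ṁ_c = 123 kg/h

Heat released by hot stream: Q = 223 × 0.850 × (159 − 59.3) = 18898 kJ/h
Energy balance on cold side (adiabatic exchanger): Q = ṁ_c·Cp_c·(T_c,out − T_c,in)
ṁ_c = 18898 / [1.76 × (90.4 − 2.84)] = 122.63 kg/h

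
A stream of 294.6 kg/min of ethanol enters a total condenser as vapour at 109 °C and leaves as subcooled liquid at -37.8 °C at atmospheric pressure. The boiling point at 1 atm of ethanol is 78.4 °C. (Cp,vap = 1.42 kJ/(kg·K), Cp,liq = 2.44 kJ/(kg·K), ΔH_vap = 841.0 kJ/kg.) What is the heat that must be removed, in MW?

vapour 109→78.4 °C: -43.452 kJ/kg
condensation at 78.4 °C: -841 kJ/kg
liquid 78.4→-37.8 °C: -283.53 kJ/kg
Δh = -43.452 + -841 + -283.53 = -1168 kJ/kg
Q = ṁ·Δh = 294.6 kg/min × -1168 kJ/kg = -344090 kJ/min
|Q| = 5734.8 kW = 5.7348 MW

Q_c = 5.73 MW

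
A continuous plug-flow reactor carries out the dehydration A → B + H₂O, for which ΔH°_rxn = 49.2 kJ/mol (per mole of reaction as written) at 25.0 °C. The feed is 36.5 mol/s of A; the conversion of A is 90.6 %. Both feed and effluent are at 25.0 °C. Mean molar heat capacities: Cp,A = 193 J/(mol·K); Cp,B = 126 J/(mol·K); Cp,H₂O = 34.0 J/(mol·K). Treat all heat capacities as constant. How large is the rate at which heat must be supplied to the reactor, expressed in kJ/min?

Extent of reaction ξ = 0.906 × 36.5 = 33.069 mol/s
Reaction term: ξ·ΔH°_rxn = 33.069 × 49.2 = 1627 kJ/s
Q = ΔH = 1627 kJ/s = 1627 kW
Heat supplied = 97620 kJ/min

Q_in = 97600 kJ/min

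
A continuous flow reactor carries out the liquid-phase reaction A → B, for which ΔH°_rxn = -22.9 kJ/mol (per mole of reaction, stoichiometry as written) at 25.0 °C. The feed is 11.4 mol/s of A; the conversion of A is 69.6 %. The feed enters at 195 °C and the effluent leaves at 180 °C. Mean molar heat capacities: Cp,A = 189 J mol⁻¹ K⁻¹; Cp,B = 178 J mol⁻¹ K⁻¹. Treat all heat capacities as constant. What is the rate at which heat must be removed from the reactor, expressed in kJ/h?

Extent of reaction ξ = 0.696 × 11.4 = 7.9344 mol/s
Reaction term: ξ·ΔH°_rxn = 7.9344 × -22.9 = -181.7 kJ/s
Sensible, feed 195→25 °C: -366.28 kJ/s
Outlet flows (mol/s): A 3.4656, B 7.9344
Sensible, products 25→180 °C: 320.43 kJ/s
Q = ΔH = -227.54 kJ/s = -227.54 kW
Heat removed = 819160 kJ/h

Q_out = 819000 kJ/h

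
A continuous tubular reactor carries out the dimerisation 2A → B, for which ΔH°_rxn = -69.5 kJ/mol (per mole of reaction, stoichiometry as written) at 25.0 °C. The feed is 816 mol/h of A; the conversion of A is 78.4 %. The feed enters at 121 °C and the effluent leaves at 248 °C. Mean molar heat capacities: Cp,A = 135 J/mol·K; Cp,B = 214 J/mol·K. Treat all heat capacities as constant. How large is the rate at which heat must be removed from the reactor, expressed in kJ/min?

Extent of reaction ξ = 0.784 × 816 / 2 = 319.87 mol/h
Reaction term: ξ·ΔH°_rxn = 319.87 × -69.5 = -22231 kJ/h
Sensible, feed 121→25 °C: -10575 kJ/h
Outlet flows (mol/h): A 176.26, B 319.87
Sensible, products 25→248 °C: 20571 kJ/h
Q = ΔH = -12235 kJ/h = -3.3987 kW
Heat removed = 203.92 kJ/min

Q_out = 204 kJ/min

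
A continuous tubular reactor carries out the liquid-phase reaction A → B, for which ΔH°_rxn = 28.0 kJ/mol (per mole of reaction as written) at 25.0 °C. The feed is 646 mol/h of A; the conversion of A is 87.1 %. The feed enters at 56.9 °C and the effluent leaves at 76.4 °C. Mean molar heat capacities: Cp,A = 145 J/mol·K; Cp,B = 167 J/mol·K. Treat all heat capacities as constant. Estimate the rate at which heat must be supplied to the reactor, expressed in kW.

Extent of reaction ξ = 0.871 × 646 = 562.67 mol/h
Reaction term: ξ·ΔH°_rxn = 562.67 × 28.0 = 15755 kJ/h
Sensible, feed 56.9→25 °C: -2988.1 kJ/h
Outlet flows (mol/h): A 83.334, B 562.67
Sensible, products 25→76.4 °C: 5450.9 kJ/h
Q = ΔH = 18217 kJ/h = 5.0604 kW
Heat supplied = 5.0604 kW

Q_in = 5.06 kW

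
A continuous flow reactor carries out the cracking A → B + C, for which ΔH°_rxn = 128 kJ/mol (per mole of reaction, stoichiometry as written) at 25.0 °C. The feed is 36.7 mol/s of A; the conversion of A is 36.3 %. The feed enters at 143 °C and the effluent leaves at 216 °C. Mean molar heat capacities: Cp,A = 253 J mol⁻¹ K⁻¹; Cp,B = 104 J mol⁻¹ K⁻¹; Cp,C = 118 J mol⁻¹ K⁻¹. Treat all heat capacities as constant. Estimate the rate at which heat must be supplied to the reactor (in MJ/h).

Q_in = 8290 MJ/h

Extent of reaction ξ = 0.363 × 36.7 = 13.322 mol/s
Reaction term: ξ·ΔH°_rxn = 13.322 × 128 = 1705.2 kJ/s
Sensible, feed 143→25 °C: -1095.6 kJ/s
Outlet flows (mol/s): A 23.378, B 13.322, C 13.322
Sensible, products 25→216 °C: 1694.6 kJ/s
Q = ΔH = 2304.2 kJ/s = 2304.2 kW
Heat supplied = 8295 MJ/h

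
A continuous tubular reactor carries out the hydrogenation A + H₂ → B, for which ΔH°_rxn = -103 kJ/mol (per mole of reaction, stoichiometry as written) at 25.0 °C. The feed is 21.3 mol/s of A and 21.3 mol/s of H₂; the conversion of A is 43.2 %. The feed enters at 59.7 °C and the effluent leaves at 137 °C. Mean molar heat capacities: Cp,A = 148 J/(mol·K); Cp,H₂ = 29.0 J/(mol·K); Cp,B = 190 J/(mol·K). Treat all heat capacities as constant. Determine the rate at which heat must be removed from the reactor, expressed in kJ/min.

Q_out = 38600 kJ/min

Extent of reaction ξ = 0.432 × 21.3 = 9.2016 mol/s
Reaction term: ξ·ΔH°_rxn = 9.2016 × -103 = -947.76 kJ/s
Sensible, feed 59.7→25 °C: -130.82 kJ/s
Outlet flows (mol/s): A 12.098, H₂ 12.098, B 9.2016
Sensible, products 25→137 °C: 435.65 kJ/s
Q = ΔH = -642.94 kJ/s = -642.94 kW
Heat removed = 38576 kJ/min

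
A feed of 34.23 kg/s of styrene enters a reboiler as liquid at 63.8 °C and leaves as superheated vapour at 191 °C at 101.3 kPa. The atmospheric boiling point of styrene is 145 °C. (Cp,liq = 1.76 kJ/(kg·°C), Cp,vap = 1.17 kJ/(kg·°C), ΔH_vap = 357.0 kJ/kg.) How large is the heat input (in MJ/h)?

Q = 68200 MJ/h

liquid 63.8→145 °C: 142.91 kJ/kg
vaporisation at 145 °C: 357 kJ/kg
vapour 145→191 °C: 53.82 kJ/kg
Δh = 142.91 + 357 + 53.82 = 553.73 kJ/kg
Q = ṁ·Δh = 34.23 kg/s × 553.73 kJ/kg = 18954 kJ/s
|Q| = 18954 kW = 68235 MJ/h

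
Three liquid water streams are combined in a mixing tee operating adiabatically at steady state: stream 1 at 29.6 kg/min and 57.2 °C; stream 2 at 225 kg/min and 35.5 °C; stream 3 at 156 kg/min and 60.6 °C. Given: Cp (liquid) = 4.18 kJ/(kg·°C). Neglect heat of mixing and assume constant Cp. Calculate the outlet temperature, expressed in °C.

Adiabatic, steady state ⇒ Σ ṁᵢCp,ᵢ(T_out − Tᵢ) = 0
Σ ṁᵢCp,ᵢTᵢ = 29.6×4.18×57.2 + 225×4.18×35.5 + 156×4.18×60.6 = 79981
Σ ṁᵢCp,ᵢ = 29.6×4.18 + 225×4.18 + 156×4.18 = 1716.3
T_out = 79981 / 1716.3 = 46.601 °C

T_out = 46.6 °C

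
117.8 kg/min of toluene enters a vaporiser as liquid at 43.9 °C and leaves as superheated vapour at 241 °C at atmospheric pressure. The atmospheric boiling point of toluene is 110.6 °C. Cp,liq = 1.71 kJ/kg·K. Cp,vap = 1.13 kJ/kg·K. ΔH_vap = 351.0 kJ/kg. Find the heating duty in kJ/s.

liquid 43.9→110.6 °C: 114.06 kJ/kg
vaporisation at 110.6 °C: 351 kJ/kg
vapour 110.6→241 °C: 147.35 kJ/kg
Δh = 114.06 + 351 + 147.35 = 612.41 kJ/kg
Q = ṁ·Δh = 117.8 kg/min × 612.41 kJ/kg = 72142 kJ/min
|Q| = 1202.4 kW

Q = 1200 kJ/s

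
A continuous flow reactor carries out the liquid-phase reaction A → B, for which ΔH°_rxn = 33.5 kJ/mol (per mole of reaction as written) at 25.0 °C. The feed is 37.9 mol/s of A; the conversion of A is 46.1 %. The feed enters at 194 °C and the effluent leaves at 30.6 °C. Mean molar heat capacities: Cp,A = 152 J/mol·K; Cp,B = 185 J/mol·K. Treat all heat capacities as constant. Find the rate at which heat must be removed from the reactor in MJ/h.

Q_out = 1270 MJ/h

Extent of reaction ξ = 0.461 × 37.9 = 17.472 mol/s
Reaction term: ξ·ΔH°_rxn = 17.472 × 33.5 = 585.31 kJ/s
Sensible, feed 194→25 °C: -973.58 kJ/s
Outlet flows (mol/s): A 20.428, B 17.472
Sensible, products 25→30.6 °C: 35.489 kJ/s
Q = ΔH = -352.78 kJ/s = -352.78 kW
Heat removed = 1270 MJ/h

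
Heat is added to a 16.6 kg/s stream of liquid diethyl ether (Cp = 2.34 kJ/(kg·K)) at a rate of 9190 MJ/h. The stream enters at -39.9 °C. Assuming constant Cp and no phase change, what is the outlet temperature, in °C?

T_out = 25.8 °C

Q = 9190 MJ/h = 2552.8 kJ/s
ΔT = Q/(ṁ·Cp) = 2552.8/(16.6×2.34) = 65.719 K
T_out = -39.9 + 65.719 = 25.819 °C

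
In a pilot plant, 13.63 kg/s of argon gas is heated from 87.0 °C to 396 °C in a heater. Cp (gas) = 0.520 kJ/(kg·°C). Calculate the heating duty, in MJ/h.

Q = 7880 MJ/h

Q = ṁ·Cp·ΔT = 13.63 × 0.520 × (396 − 87.0) = 2190.1 kJ/s
Heating duty = 7884.2 MJ/h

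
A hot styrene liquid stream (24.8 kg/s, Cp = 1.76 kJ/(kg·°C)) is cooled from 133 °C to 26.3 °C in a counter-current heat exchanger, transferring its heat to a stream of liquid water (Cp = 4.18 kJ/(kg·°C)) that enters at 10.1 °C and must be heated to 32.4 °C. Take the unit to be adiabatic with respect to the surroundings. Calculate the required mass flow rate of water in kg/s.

ṁ_c = 50.0 kg/s

Heat released by hot stream: Q = 24.8 × 1.76 × (133 − 26.3) = 4657.2 kJ/s
Energy balance on cold side (adiabatic exchanger): Q = ṁ_c·Cp_c·(T_c,out − T_c,in)
ṁ_c = 4657.2 / [4.18 × (32.4 − 10.1)] = 49.963 kg/s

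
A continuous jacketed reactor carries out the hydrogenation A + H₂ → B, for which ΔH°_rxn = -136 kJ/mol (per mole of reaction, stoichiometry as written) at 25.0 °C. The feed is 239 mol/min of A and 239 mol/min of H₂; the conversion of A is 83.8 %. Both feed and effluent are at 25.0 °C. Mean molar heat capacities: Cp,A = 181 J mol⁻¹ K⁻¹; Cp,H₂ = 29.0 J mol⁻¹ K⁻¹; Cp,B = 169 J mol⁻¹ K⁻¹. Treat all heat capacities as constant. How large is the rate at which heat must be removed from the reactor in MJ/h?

Q_out = 1630 MJ/h

Extent of reaction ξ = 0.838 × 239 = 200.28 mol/min
Reaction term: ξ·ΔH°_rxn = 200.28 × -136 = -27238 kJ/min
Q = ΔH = -27238 kJ/min = -453.97 kW
Heat removed = 1634.3 MJ/h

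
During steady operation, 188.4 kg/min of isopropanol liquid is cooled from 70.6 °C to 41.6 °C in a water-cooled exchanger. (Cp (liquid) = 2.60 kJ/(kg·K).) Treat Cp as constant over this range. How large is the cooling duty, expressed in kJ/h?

Q_c = 852000 kJ/h

Q = ṁ·Cp·ΔT = 188.4 × 2.60 × (41.6 − 70.6) = -14205 kJ/min
Converting: 14205 / 60 s = 236.76 kW
Cooling duty = 852320 kJ/h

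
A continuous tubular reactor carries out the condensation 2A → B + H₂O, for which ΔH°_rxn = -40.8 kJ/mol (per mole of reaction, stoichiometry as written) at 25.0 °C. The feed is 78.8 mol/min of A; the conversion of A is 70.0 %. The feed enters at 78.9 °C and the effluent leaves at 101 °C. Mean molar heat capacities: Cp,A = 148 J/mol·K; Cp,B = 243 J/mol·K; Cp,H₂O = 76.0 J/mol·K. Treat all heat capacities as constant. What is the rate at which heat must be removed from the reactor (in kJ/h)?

Extent of reaction ξ = 0.700 × 78.8 / 2 = 27.58 mol/min
Reaction term: ξ·ΔH°_rxn = 27.58 × -40.8 = -1125.3 kJ/min
Sensible, feed 78.9→25 °C: -628.6 kJ/min
Outlet flows (mol/min): A 23.64, B 27.58, H₂O 27.58
Sensible, products 25→101 °C: 934.55 kJ/min
Q = ΔH = -819.32 kJ/min = -13.655 kW
Heat removed = 49159 kJ/h

Q_out = 49200 kJ/h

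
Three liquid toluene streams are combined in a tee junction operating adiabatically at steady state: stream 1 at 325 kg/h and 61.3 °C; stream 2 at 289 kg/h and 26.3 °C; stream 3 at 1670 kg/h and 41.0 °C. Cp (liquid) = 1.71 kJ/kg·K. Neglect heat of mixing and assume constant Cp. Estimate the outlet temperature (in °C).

Adiabatic, steady state ⇒ Σ ṁᵢCp,ᵢ(T_out − Tᵢ) = 0
Σ ṁᵢCp,ᵢTᵢ = 325×1.71×61.3 + 289×1.71×26.3 + 1670×1.71×41.0 = 164150
Σ ṁᵢCp,ᵢ = 325×1.71 + 289×1.71 + 1670×1.71 = 3905.6
T_out = 164150 / 3905.6 = 42.029 °C

T_out = 42.0 °C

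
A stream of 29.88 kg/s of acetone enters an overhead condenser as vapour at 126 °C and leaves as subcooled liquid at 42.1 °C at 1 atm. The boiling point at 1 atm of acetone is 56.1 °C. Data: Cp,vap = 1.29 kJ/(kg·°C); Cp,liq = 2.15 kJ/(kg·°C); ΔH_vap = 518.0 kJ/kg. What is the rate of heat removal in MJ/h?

vapour 126→56.1 °C: -90.171 kJ/kg
condensation at 56.1 °C: -518 kJ/kg
liquid 56.1→42.1 °C: -30.1 kJ/kg
Δh = -90.171 + -518 + -30.1 = -638.27 kJ/kg
Q = ṁ·Δh = 29.88 kg/s × -638.27 kJ/kg = -19072 kJ/s
|Q| = 19072 kW = 68658 MJ/h

Q_c = 68700 MJ/h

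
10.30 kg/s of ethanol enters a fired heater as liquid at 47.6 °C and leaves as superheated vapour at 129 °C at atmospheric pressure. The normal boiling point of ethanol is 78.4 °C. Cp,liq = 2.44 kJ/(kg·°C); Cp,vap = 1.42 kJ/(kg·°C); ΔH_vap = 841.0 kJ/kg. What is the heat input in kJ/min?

Q = 611000 kJ/min

liquid 47.6→78.4 °C: 75.152 kJ/kg
vaporisation at 78.4 °C: 841 kJ/kg
vapour 78.4→129 °C: 71.852 kJ/kg
Δh = 75.152 + 841 + 71.852 = 988 kJ/kg
Q = ṁ·Δh = 10.30 kg/s × 988 kJ/kg = 10176 kJ/s
|Q| = 10176 kW = 610590 kJ/min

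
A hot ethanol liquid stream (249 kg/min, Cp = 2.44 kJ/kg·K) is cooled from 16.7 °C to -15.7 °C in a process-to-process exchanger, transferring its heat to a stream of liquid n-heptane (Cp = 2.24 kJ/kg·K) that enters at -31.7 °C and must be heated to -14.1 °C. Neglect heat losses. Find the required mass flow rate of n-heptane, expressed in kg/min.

Heat released by hot stream: Q = 249 × 2.44 × (16.7 − -15.7) = 19685 kJ/min
Energy balance on cold side (adiabatic exchanger): Q = ṁ_c·Cp_c·(T_c,out − T_c,in)
ṁ_c = 19685 / [2.24 × (-14.1 − -31.7)] = 499.31 kg/min

ṁ_c = 499 kg/min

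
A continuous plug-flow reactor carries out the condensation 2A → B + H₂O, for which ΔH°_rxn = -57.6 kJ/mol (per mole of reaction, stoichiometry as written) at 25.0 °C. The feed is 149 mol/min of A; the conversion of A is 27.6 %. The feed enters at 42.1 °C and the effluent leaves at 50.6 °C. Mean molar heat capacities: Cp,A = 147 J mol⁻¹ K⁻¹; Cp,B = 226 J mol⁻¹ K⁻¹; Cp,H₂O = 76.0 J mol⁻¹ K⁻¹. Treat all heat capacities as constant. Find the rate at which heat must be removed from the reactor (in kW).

Q_out = 16.6 kW

Extent of reaction ξ = 0.276 × 149 / 2 = 20.562 mol/min
Reaction term: ξ·ΔH°_rxn = 20.562 × -57.6 = -1184.4 kJ/min
Sensible, feed 42.1→25 °C: -374.54 kJ/min
Outlet flows (mol/min): A 107.88, B 20.562, H₂O 20.562
Sensible, products 25→50.6 °C: 564.93 kJ/min
Q = ΔH = -993.98 kJ/min = -16.566 kW
Heat removed = 16.566 kW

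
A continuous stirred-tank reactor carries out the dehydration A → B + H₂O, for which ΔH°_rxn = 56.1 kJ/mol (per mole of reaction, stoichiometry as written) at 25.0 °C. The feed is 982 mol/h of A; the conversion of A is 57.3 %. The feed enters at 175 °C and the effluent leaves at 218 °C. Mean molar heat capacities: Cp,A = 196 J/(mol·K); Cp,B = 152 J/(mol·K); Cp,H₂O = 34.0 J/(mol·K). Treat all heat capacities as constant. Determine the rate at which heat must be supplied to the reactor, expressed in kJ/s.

Extent of reaction ξ = 0.573 × 982 = 562.69 mol/h
Reaction term: ξ·ΔH°_rxn = 562.69 × 56.1 = 31567 kJ/h
Sensible, feed 175→25 °C: -28871 kJ/h
Outlet flows (mol/h): A 419.31, B 562.69, H₂O 562.69
Sensible, products 25→218 °C: 36061 kJ/h
Q = ΔH = 38757 kJ/h = 10.766 kW
Heat supplied = 10.766 kJ/s

Q_in = 10.8 kJ/s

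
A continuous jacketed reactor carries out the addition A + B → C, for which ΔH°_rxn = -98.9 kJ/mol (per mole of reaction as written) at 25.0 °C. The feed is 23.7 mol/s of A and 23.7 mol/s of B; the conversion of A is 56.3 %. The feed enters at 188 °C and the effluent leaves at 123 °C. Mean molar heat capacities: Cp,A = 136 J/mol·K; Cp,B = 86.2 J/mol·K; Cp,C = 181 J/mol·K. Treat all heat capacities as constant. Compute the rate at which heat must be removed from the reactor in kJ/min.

Q_out = 103000 kJ/min

Extent of reaction ξ = 0.563 × 23.7 = 13.343 mol/s
Reaction term: ξ·ΔH°_rxn = 13.343 × -98.9 = -1319.6 kJ/s
Sensible, feed 188→25 °C: -858.38 kJ/s
Outlet flows (mol/s): A 10.357, B 10.357, C 13.343
Sensible, products 25→123 °C: 462.21 kJ/s
Q = ΔH = -1715.8 kJ/s = -1715.8 kW
Heat removed = 102950 kJ/min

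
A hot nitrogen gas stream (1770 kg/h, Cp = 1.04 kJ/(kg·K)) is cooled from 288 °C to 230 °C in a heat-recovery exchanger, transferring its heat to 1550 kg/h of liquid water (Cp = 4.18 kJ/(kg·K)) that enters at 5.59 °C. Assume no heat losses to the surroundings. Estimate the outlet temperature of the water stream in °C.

T_c,out = 22.1 °C

Heat released by hot stream: Q = 1770 × 1.04 × (288 − 230) = 106770 kJ/h
Energy balance on cold side (adiabatic exchanger): Q = ṁ_c·Cp_c·(T_c,out − T_c,in)
T_c,out = 5.59 + 106770/(1550 × 4.18) = 22.069 °C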